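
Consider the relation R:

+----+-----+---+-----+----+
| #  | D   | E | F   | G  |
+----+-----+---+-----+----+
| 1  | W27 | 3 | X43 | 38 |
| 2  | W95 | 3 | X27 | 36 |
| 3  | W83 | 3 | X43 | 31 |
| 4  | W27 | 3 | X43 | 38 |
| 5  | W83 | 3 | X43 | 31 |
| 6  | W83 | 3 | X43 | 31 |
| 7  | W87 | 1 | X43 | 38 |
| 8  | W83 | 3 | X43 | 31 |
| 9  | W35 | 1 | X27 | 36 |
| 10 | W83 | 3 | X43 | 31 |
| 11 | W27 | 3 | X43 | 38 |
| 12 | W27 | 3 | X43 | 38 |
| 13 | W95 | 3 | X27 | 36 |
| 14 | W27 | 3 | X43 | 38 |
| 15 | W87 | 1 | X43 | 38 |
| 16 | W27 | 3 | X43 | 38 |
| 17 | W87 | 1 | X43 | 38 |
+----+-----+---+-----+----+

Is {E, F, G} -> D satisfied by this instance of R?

Yes

(E=3, F=X43, G=38): rows 1, 4, 11, 12, 14, 16 → D = W27, W27, W27, W27, W27, W27 ✓
(E=3, F=X27, G=36): rows 2, 13 → D = W95, W95 ✓
(E=3, F=X43, G=31): rows 3, 5, 6, 8, 10 → D = W83, W83, W83, W83, W83 ✓
(E=1, F=X43, G=38): rows 7, 15, 17 → D = W87, W87, W87 ✓
(E=1, F=X27, G=36): row 9 → D = W35 ✓
Every {E, F, G} value is associated with a single D value, so {E, F, G} -> D holds.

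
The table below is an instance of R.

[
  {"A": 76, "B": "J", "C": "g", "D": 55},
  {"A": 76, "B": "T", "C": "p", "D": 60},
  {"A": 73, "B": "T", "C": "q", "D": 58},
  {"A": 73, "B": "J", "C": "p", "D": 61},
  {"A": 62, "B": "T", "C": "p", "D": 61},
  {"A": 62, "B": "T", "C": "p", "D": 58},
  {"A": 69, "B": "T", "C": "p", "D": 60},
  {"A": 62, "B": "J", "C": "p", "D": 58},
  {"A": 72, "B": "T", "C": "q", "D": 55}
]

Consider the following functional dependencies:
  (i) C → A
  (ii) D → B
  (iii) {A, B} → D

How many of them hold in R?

0

(i) C → A: C=p: 6 rows → A takes values {76, 73, 62, 69} — violation; C=q: 2 rows → A takes values {73, 72} — violation — fails.
(ii) D → B: D=55: 2 rows → B takes values {J, T} — violation; D=58: 3 rows → B takes values {T, J} — violation; D=61: 2 rows → B takes values {J, T} — violation — fails.
(iii) {A, B} → D: (A=62, B=T): 2 rows → D takes values {61, 58} — violation — fails.
None of the 3 dependencies hold.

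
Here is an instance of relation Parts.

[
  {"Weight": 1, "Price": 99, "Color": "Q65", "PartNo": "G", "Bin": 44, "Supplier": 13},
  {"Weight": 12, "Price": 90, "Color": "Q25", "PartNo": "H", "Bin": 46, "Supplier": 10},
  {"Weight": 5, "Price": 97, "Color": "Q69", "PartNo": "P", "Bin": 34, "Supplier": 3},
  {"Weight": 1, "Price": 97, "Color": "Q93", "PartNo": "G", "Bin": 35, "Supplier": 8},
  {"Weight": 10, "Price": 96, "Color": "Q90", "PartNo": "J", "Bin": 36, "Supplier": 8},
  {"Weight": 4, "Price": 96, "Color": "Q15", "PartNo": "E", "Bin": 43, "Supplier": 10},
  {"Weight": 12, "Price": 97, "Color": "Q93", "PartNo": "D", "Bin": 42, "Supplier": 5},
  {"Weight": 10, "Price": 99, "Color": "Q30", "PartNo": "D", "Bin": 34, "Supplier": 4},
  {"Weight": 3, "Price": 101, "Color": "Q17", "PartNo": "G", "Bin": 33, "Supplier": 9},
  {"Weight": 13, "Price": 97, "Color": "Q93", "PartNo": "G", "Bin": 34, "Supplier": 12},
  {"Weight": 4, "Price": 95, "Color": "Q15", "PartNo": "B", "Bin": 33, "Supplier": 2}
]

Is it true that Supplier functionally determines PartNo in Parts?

Supplier=13: 1 row → PartNo = G ✓
Supplier=10: 2 rows → PartNo takes values {H, E} — violation
Supplier=3: 1 row → PartNo = P ✓
Supplier=8: 2 rows → PartNo takes values {G, J} — violation
Supplier=5: 1 row → PartNo = D ✓
Supplier=4: 1 row → PartNo = D ✓
Supplier=9: 1 row → PartNo = G ✓
Supplier=12: 1 row → PartNo = G ✓
Supplier=2: 1 row → PartNo = B ✓
Two rows agree on Supplier but differ on PartNo, so Supplier -> PartNo does not hold.

No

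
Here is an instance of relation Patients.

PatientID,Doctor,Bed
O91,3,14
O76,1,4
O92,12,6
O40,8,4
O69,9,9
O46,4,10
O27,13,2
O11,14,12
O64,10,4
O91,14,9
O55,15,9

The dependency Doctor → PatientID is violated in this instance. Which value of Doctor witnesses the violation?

14

Doctor=3: 1 row → PatientID = O91 ✓
Doctor=1: 1 row → PatientID = O76 ✓
Doctor=12: 1 row → PatientID = O92 ✓
Doctor=8: 1 row → PatientID = O40 ✓
Doctor=9: 1 row → PatientID = O69 ✓
Doctor=4: 1 row → PatientID = O46 ✓
Doctor=13: 1 row → PatientID = O27 ✓
Doctor=14: 2 rows → PatientID takes values {O11, O91} — violation
Doctor=10: 1 row → PatientID = O64 ✓
Doctor=15: 1 row → PatientID = O55 ✓
The only Doctor value with inconsistent PatientID is Doctor=14.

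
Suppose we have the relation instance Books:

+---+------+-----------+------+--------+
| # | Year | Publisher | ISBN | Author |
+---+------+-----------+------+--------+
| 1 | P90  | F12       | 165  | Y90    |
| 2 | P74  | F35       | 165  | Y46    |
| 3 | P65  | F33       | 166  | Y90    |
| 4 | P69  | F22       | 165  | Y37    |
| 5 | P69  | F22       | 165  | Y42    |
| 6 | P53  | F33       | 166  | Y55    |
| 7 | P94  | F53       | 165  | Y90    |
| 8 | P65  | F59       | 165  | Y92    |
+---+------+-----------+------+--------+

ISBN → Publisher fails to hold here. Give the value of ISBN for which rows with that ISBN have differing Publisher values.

ISBN=165: rows 1, 2, 4, 5, 7, 8 → Publisher takes values {F12, F35, F22, F53, F59} — violation
ISBN=166: rows 3, 6 → Publisher = F33, F33 ✓
The only ISBN value with inconsistent Publisher is ISBN=165.

165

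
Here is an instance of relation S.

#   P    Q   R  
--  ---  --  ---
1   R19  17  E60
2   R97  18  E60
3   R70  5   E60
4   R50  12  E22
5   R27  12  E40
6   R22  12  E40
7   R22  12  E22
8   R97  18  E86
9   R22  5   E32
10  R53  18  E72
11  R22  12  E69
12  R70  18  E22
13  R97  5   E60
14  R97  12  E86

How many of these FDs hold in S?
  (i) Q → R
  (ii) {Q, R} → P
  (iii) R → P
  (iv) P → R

0

(i) Q → R: Q=18: rows 2, 8, 10, 12 → R takes values {E60, E86, E72, E22} — violation; Q=5: rows 3, 9, 13 → R takes values {E60, E32} — violation; Q=12: rows 4, 5, 6, 7, 11, 14 → R takes values {E22, E40, E69, E86} — violation — fails.
(ii) {Q, R} → P: (Q=5, R=E60): rows 3, 13 → P takes values {R70, R97} — violation; (Q=12, R=E22): rows 4, 7 → P takes values {R50, R22} — violation; (Q=12, R=E40): rows 5, 6 → P takes values {R27, R22} — violation — fails.
(iii) R → P: R=E60: rows 1, 2, 3, 13 → P takes values {R19, R97, R70} — violation; R=E22: rows 4, 7, 12 → P takes values {R50, R22, R70} — violation; R=E40: rows 5, 6 → P takes values {R27, R22} — violation — fails.
(iv) P → R: P=R97: rows 2, 8, 13, 14 → R takes values {E60, E86} — violation; P=R70: rows 3, 12 → R takes values {E60, E22} — violation; P=R22: rows 6, 7, 9, 11 → R takes values {E40, E22, E32, E69} — violation — fails.
None of the 4 dependencies hold.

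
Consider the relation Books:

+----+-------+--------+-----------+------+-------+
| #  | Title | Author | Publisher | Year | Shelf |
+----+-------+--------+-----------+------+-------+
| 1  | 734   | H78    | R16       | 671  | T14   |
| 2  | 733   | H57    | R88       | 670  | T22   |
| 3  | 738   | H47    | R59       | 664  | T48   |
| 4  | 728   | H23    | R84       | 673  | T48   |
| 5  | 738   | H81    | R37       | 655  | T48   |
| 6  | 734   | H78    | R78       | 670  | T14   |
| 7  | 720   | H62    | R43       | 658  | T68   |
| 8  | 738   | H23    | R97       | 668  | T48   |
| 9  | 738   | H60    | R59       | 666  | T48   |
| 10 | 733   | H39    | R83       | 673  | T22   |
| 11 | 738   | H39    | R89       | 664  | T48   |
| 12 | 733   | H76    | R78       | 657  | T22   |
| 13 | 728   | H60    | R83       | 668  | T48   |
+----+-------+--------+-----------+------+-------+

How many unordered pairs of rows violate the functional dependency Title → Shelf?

0

Title=734: all 2 rows agree on Shelf — 0 pairs.
Title=733: all 3 rows agree on Shelf — 0 pairs.
Title=738: all 5 rows agree on Shelf — 0 pairs.
Title=728: all 2 rows agree on Shelf — 0 pairs.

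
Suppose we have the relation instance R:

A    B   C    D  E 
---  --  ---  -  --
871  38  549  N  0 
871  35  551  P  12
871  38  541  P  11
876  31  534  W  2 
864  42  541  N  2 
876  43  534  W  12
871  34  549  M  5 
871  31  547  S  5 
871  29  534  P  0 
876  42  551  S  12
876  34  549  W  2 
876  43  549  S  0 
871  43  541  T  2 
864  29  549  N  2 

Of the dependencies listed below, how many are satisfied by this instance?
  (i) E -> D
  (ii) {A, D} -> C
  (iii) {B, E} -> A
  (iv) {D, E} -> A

(i) E -> D: E=0: 3 rows → D takes values {N, P, S} — violation; E=12: 3 rows → D takes values {P, W, S} — violation; E=2: 5 rows → D takes values {W, N, T} — violation; E=5: 2 rows → D takes values {M, S} — violation — fails.
(ii) {A, D} -> C: (A=871, D=P): 3 rows → C takes values {551, 541, 534} — violation; (A=876, D=W): 3 rows → C takes values {534, 549} — violation; (A=864, D=N): 2 rows → C takes values {541, 549} — violation; (A=876, D=S): 2 rows → C takes values {551, 549} — violation — fails.
(iii) {B, E} -> A: every LHS value maps to a single RHS value — holds.
(iv) {D, E} -> A: every LHS value maps to a single RHS value — holds.
2 of the 4 dependencies hold.

2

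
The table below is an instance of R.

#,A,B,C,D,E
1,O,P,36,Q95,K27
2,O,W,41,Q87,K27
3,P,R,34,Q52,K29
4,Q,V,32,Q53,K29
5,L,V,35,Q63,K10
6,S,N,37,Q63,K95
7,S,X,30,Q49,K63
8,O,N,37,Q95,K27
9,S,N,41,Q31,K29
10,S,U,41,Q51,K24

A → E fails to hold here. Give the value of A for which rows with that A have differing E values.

A=O: rows 1, 2, 8 → E = K27, K27, K27 ✓
A=P: row 3 → E = K29 ✓
A=Q: row 4 → E = K29 ✓
A=L: row 5 → E = K10 ✓
A=S: rows 6, 7, 9, 10 → E takes values {K95, K63, K29, K24} — violation
The only A value with inconsistent E is A=S.

S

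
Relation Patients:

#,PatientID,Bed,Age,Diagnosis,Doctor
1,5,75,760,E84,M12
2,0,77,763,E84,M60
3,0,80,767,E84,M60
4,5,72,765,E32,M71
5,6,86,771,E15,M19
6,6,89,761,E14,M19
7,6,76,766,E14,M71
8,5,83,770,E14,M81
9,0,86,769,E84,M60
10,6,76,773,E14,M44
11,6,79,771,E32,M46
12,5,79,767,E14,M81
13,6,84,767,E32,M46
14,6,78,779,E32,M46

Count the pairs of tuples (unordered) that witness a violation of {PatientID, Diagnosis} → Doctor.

(PatientID=0, Diagnosis=E84): all 3 rows agree on Doctor — 0 pairs.
(PatientID=6, Diagnosis=E14): violating pairs (6,7), (6,10), (7,10) — 3 pairs.
(PatientID=5, Diagnosis=E14): all 2 rows agree on Doctor — 0 pairs.
(PatientID=6, Diagnosis=E32): all 3 rows agree on Doctor — 0 pairs.

3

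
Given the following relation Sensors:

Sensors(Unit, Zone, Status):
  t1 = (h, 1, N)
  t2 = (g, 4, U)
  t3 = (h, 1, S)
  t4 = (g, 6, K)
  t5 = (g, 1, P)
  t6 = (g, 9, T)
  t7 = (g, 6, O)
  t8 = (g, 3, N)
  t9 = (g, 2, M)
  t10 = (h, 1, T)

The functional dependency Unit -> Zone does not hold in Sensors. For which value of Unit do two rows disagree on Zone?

g

Unit=h: rows 1, 3, 10 → Zone = 1, 1, 1 ✓
Unit=g: rows 2, 4, 5, 6, 7, 8, 9 → Zone takes values {4, 6, 1, 9, 3, 2} — violation
The only Unit value with inconsistent Zone is Unit=g.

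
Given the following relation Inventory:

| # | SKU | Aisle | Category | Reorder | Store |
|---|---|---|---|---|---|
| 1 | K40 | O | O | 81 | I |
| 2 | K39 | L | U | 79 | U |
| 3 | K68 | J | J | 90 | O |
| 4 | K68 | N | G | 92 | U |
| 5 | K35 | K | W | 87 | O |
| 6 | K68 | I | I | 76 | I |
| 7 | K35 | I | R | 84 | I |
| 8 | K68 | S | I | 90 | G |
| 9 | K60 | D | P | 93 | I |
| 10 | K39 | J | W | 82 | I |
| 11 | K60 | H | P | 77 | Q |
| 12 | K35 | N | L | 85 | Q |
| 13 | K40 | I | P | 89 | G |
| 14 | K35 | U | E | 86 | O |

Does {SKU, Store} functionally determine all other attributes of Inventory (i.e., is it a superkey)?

No

Rows 5 and 14 have the same {SKU, Store} value (SKU=K35, Store=O) but are distinct tuples, so {SKU, Store} does not determine every attribute — not a superkey.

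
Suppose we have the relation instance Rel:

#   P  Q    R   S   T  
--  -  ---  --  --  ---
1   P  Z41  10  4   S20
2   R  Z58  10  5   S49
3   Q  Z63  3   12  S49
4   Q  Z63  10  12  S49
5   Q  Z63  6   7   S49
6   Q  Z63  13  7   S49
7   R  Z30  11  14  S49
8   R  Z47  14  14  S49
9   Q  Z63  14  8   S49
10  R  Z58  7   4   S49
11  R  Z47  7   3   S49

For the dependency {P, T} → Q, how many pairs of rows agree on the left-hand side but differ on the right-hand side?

(P=R, T=S49): violating pairs (2,7), (2,8), (2,11), (7,8), (7,10), (7,11), (8,10), (10,11) — 8 pairs.
(P=Q, T=S49): all 5 rows agree on Q — 0 pairs.

8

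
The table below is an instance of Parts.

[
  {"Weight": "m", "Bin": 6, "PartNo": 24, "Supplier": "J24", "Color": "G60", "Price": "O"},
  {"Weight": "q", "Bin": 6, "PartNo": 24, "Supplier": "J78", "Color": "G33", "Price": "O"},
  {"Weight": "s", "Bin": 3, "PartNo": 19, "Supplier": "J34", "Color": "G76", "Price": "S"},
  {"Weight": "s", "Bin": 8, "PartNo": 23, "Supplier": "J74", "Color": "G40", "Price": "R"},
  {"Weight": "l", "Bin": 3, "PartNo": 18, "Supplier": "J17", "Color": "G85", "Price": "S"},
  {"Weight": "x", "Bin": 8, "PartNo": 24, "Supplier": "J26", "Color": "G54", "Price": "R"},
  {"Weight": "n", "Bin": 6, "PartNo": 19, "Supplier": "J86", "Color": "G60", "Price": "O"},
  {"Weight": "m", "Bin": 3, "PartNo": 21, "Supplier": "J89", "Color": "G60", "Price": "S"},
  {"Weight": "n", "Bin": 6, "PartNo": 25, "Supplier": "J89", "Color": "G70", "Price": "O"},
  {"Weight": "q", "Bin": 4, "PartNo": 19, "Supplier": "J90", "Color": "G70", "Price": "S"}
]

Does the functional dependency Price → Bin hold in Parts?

Price=O: 4 rows → Bin = 6, 6, 6, 6 ✓
Price=S: 4 rows → Bin takes values {3, 4} — violation
Price=R: 2 rows → Bin = 8, 8 ✓
Two rows agree on Price but differ on Bin, so Price → Bin does not hold.

No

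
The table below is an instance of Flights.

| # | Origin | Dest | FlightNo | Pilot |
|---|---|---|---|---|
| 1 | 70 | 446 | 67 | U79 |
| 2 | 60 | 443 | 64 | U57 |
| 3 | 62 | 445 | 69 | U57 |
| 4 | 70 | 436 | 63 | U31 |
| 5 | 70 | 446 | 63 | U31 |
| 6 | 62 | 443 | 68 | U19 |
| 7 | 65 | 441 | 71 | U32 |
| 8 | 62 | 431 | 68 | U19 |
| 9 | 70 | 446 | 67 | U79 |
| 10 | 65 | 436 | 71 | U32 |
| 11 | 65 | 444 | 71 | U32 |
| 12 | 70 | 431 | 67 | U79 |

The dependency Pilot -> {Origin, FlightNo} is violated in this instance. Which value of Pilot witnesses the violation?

U57

Pilot=U79: rows 1, 9, 12 → {Origin,FlightNo} = (70, 67), (70, 67), (70, 67) ✓
Pilot=U57: rows 2, 3 → {Origin,FlightNo} takes values {(60, 64), (62, 69)} — violation
Pilot=U31: rows 4, 5 → {Origin,FlightNo} = (70, 63), (70, 63) ✓
Pilot=U19: rows 6, 8 → {Origin,FlightNo} = (62, 68), (62, 68) ✓
Pilot=U32: rows 7, 10, 11 → {Origin,FlightNo} = (65, 71), (65, 71), (65, 71) ✓
The only Pilot value with inconsistent RHS is Pilot=U57.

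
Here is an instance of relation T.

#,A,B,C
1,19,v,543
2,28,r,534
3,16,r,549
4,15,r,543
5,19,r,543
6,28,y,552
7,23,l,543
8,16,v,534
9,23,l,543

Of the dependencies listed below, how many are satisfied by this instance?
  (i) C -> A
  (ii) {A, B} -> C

1

(i) C -> A: C=543: rows 1, 4, 5, 7, 9 → A takes values {19, 15, 23} — violation; C=534: rows 2, 8 → A takes values {28, 16} — violation — fails.
(ii) {A, B} -> C: every LHS value maps to a single RHS value — holds.
1 of the 2 dependencies holds.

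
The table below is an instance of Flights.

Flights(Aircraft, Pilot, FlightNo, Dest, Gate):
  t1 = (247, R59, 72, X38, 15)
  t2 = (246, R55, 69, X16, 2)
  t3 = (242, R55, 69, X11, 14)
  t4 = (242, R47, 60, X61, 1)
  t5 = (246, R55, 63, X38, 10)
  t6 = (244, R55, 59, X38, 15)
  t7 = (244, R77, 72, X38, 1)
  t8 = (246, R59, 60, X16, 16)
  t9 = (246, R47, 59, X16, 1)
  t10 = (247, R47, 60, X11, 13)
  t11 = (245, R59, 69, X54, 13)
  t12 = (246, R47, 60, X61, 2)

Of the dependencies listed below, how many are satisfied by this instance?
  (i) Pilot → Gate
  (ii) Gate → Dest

0

(i) Pilot → Gate: Pilot=R59: rows 1, 8, 11 → Gate takes values {15, 16, 13} — violation; Pilot=R55: rows 2, 3, 5, 6 → Gate takes values {2, 14, 10, 15} — violation; Pilot=R47: rows 4, 9, 10, 12 → Gate takes values {1, 13, 2} — violation — fails.
(ii) Gate → Dest: Gate=2: rows 2, 12 → Dest takes values {X16, X61} — violation; Gate=1: rows 4, 7, 9 → Dest takes values {X61, X38, X16} — violation; Gate=13: rows 10, 11 → Dest takes values {X11, X54} — violation — fails.
None of the 2 dependencies hold.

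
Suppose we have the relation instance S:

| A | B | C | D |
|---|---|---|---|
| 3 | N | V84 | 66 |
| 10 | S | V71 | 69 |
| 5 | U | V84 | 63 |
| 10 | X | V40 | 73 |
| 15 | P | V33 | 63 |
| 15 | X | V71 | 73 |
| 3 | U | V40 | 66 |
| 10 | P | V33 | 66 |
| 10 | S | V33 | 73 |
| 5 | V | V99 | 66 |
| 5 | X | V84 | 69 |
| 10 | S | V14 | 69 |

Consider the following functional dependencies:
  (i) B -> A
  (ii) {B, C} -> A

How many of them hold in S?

0

(i) B -> A: B=U: 2 rows → A takes values {5, 3} — violation; B=X: 3 rows → A takes values {10, 15, 5} — violation; B=P: 2 rows → A takes values {15, 10} — violation — fails.
(ii) {B, C} -> A: (B=P, C=V33): 2 rows → A takes values {15, 10} — violation — fails.
None of the 2 dependencies hold.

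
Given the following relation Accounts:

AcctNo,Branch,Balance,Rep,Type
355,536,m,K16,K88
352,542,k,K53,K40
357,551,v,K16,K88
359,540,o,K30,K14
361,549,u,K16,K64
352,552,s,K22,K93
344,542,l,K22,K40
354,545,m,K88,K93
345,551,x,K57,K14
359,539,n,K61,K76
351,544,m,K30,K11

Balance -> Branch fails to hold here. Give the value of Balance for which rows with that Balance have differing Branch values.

Balance=m: 3 rows → Branch takes values {536, 545, 544} — violation
Balance=k: 1 row → Branch = 542 ✓
Balance=v: 1 row → Branch = 551 ✓
Balance=o: 1 row → Branch = 540 ✓
Balance=u: 1 row → Branch = 549 ✓
Balance=s: 1 row → Branch = 552 ✓
Balance=l: 1 row → Branch = 542 ✓
Balance=x: 1 row → Branch = 551 ✓
Balance=n: 1 row → Branch = 539 ✓
The only Balance value with inconsistent Branch is Balance=m.

m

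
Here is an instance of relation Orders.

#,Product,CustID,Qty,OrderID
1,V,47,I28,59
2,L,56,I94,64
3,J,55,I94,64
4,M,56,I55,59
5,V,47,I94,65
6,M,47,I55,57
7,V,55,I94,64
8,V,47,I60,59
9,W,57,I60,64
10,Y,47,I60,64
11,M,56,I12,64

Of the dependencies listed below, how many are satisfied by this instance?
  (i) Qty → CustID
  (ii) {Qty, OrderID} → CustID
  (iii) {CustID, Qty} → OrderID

(i) Qty → CustID: Qty=I94: rows 2, 3, 5, 7 → CustID takes values {56, 55, 47} — violation; Qty=I55: rows 4, 6 → CustID takes values {56, 47} — violation; Qty=I60: rows 8, 9, 10 → CustID takes values {47, 57} — violation — fails.
(ii) {Qty, OrderID} → CustID: (Qty=I94, OrderID=64): rows 2, 3, 7 → CustID takes values {56, 55} — violation; (Qty=I60, OrderID=64): rows 9, 10 → CustID takes values {57, 47} — violation — fails.
(iii) {CustID, Qty} → OrderID: (CustID=47, Qty=I60): rows 8, 10 → OrderID takes values {59, 64} — violation — fails.
None of the 3 dependencies hold.

0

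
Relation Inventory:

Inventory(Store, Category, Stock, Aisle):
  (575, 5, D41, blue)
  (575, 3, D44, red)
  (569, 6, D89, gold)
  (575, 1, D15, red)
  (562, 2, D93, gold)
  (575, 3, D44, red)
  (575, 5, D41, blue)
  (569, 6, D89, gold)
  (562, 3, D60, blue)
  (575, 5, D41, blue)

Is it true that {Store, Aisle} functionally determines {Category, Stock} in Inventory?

No

(Store=575, Aisle=blue): 3 rows → {Category,Stock} = (5, D41), (5, D41), (5, D41) ✓
(Store=575, Aisle=red): 3 rows → {Category,Stock} takes values {(3, D44), (1, D15)} — violation
(Store=569, Aisle=gold): 2 rows → {Category,Stock} = (6, D89), (6, D89) ✓
(Store=562, Aisle=gold): 1 row → {Category,Stock} = (2, D93) ✓
(Store=562, Aisle=blue): 1 row → {Category,Stock} = (3, D60) ✓
Two rows agree on {Store, Aisle} but differ on {Category, Stock}, so {Store, Aisle} → {Category, Stock} does not hold.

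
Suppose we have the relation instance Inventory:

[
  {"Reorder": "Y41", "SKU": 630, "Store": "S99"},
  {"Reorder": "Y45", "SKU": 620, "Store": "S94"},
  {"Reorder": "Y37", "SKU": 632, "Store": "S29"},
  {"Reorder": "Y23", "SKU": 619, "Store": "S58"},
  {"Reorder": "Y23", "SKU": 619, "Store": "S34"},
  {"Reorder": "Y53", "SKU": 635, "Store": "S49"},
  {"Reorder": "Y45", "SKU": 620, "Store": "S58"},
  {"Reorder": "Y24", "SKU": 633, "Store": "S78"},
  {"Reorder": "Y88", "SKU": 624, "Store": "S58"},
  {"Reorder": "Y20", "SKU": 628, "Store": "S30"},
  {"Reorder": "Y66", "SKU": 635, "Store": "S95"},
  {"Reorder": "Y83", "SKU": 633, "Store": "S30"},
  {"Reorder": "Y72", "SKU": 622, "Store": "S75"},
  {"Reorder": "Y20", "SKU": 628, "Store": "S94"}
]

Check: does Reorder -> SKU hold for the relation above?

Yes

Reorder=Y41: 1 row → SKU = 630 ✓
Reorder=Y45: 2 rows → SKU = 620, 620 ✓
Reorder=Y37: 1 row → SKU = 632 ✓
Reorder=Y23: 2 rows → SKU = 619, 619 ✓
Reorder=Y53: 1 row → SKU = 635 ✓
Reorder=Y24: 1 row → SKU = 633 ✓
Reorder=Y88: 1 row → SKU = 624 ✓
Reorder=Y20: 2 rows → SKU = 628, 628 ✓
Reorder=Y66: 1 row → SKU = 635 ✓
Reorder=Y83: 1 row → SKU = 633 ✓
Reorder=Y72: 1 row → SKU = 622 ✓
Every Reorder value is associated with a single SKU value, so Reorder -> SKU holds.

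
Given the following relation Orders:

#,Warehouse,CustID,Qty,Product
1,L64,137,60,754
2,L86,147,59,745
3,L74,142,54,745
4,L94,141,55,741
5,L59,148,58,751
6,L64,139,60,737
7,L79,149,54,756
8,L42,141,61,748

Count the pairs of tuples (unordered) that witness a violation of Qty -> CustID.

2

Qty=60: violating pairs (1,6) — 1 pair.
Qty=54: violating pairs (3,7) — 1 pair.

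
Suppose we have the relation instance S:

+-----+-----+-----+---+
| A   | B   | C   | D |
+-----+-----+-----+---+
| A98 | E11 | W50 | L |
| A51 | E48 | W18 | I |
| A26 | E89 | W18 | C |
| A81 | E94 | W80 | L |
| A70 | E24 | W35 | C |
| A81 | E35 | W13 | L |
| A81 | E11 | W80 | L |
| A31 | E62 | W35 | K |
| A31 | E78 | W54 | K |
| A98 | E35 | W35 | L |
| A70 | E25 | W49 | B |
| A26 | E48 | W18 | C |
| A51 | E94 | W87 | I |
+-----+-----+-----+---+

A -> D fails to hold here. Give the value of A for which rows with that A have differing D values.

A=A98: 2 rows → D = L, L ✓
A=A51: 2 rows → D = I, I ✓
A=A26: 2 rows → D = C, C ✓
A=A81: 3 rows → D = L, L, L ✓
A=A70: 2 rows → D takes values {C, B} — violation
A=A31: 2 rows → D = K, K ✓
The only A value with inconsistent D is A=A70.

A70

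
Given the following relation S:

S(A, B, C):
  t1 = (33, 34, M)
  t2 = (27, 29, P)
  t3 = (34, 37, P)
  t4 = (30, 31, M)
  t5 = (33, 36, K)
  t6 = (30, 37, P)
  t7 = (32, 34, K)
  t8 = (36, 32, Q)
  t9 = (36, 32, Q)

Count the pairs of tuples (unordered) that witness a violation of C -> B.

C=M: violating pairs (1,4) — 1 pair.
C=P: violating pairs (2,3), (2,6) — 2 pairs.
C=K: violating pairs (5,7) — 1 pair.
C=Q: all 2 rows agree on B — 0 pairs.

4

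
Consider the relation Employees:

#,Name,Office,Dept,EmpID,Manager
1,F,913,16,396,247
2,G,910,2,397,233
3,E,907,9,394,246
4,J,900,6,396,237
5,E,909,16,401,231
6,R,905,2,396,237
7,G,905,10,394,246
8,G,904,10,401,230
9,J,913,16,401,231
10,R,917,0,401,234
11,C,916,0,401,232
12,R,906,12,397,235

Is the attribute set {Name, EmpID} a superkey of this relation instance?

Yes

All 12 rows have distinct {Name, EmpID} values, so {Name, EmpID} → (all attributes) holds and {Name, EmpID} is a superkey.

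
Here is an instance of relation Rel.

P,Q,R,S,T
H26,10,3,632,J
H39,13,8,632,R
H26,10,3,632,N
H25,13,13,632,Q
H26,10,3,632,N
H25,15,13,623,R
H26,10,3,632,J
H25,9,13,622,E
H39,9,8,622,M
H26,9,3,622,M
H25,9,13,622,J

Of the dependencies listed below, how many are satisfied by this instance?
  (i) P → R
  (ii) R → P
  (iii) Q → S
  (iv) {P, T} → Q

(i) P → R: every LHS value maps to a single RHS value — holds.
(ii) R → P: every LHS value maps to a single RHS value — holds.
(iii) Q → S: every LHS value maps to a single RHS value — holds.
(iv) {P, T} → Q: every LHS value maps to a single RHS value — holds.
4 of the 4 dependencies hold.

4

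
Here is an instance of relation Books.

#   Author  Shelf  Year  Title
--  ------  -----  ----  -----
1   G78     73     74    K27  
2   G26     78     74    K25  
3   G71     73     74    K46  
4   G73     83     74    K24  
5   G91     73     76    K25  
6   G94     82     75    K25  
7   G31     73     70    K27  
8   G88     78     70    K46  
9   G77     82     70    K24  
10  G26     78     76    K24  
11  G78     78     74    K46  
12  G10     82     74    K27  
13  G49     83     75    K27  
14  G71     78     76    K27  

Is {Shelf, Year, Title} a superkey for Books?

All 14 rows have distinct {Shelf, Year, Title} values, so {Shelf, Year, Title} → (all attributes) holds and {Shelf, Year, Title} is a superkey.

Yes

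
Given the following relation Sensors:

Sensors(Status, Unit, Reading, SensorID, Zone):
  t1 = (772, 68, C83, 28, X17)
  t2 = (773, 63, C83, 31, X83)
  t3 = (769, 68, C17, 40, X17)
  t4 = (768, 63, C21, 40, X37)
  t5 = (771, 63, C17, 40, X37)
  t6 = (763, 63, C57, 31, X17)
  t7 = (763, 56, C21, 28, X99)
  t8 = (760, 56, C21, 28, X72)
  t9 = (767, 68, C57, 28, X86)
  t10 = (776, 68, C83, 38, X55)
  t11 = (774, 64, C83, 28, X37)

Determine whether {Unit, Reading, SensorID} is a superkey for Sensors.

No

Rows 7 and 8 have the same {Unit, Reading, SensorID} value (Unit=56, Reading=C21, SensorID=28) but are distinct tuples, so {Unit, Reading, SensorID} does not determine every attribute — not a superkey.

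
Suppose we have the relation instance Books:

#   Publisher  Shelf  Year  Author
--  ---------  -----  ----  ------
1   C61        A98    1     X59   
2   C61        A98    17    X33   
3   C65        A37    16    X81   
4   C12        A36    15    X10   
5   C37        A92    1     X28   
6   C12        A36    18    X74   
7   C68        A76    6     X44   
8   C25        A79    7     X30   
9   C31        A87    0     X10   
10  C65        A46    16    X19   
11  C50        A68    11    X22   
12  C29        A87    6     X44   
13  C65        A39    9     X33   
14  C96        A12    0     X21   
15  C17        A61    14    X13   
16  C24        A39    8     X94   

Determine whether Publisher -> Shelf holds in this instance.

Publisher=C61: rows 1, 2 → Shelf = A98, A98 ✓
Publisher=C65: rows 3, 10, 13 → Shelf takes values {A37, A46, A39} — violation
Publisher=C12: rows 4, 6 → Shelf = A36, A36 ✓
Publisher=C37: row 5 → Shelf = A92 ✓
Publisher=C68: row 7 → Shelf = A76 ✓
Publisher=C25: row 8 → Shelf = A79 ✓
Publisher=C31: row 9 → Shelf = A87 ✓
Publisher=C50: row 11 → Shelf = A68 ✓
Publisher=C29: row 12 → Shelf = A87 ✓
Publisher=C96: row 14 → Shelf = A12 ✓
Publisher=C17: row 15 → Shelf = A61 ✓
Publisher=C24: row 16 → Shelf = A39 ✓
Two rows agree on Publisher but differ on Shelf, so Publisher -> Shelf does not hold.

No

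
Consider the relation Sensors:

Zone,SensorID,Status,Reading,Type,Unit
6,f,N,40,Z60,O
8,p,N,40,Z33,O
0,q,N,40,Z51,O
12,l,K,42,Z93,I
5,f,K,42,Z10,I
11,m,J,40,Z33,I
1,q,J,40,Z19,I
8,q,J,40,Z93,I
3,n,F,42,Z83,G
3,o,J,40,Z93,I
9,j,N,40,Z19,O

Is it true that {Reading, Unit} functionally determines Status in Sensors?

Yes

(Reading=40, Unit=O): 4 rows → Status = N, N, N, N ✓
(Reading=42, Unit=I): 2 rows → Status = K, K ✓
(Reading=40, Unit=I): 4 rows → Status = J, J, J, J ✓
(Reading=42, Unit=G): 1 row → Status = F ✓
Every {Reading, Unit} value is associated with a single Status value, so {Reading, Unit} -> Status holds.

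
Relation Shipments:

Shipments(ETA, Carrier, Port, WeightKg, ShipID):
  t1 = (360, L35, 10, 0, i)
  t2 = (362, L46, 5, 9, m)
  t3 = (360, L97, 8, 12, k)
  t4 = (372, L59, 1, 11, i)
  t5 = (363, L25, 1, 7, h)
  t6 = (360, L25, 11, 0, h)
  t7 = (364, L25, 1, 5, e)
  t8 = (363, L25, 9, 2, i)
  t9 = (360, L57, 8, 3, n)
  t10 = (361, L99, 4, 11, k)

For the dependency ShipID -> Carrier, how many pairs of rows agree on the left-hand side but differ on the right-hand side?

4

ShipID=i: violating pairs (1,4), (1,8), (4,8) — 3 pairs.
ShipID=k: violating pairs (3,10) — 1 pair.
ShipID=h: all 2 rows agree on Carrier — 0 pairs.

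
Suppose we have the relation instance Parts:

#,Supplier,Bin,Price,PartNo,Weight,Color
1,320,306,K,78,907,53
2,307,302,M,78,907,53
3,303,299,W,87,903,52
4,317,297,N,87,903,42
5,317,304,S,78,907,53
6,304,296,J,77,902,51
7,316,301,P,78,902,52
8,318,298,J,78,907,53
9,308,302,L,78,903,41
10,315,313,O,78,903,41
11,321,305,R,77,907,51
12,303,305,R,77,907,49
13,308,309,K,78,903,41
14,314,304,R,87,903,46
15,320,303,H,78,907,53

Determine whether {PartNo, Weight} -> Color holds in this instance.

(PartNo=78, Weight=907): rows 1, 2, 5, 8, 15 → Color = 53, 53, 53, 53, 53 ✓
(PartNo=87, Weight=903): rows 3, 4, 14 → Color takes values {52, 42, 46} — violation
(PartNo=77, Weight=902): row 6 → Color = 51 ✓
(PartNo=78, Weight=902): row 7 → Color = 52 ✓
(PartNo=78, Weight=903): rows 9, 10, 13 → Color = 41, 41, 41 ✓
(PartNo=77, Weight=907): rows 11, 12 → Color takes values {51, 49} — violation
Two rows agree on {PartNo, Weight} but differ on Color, so {PartNo, Weight} -> Color does not hold.

No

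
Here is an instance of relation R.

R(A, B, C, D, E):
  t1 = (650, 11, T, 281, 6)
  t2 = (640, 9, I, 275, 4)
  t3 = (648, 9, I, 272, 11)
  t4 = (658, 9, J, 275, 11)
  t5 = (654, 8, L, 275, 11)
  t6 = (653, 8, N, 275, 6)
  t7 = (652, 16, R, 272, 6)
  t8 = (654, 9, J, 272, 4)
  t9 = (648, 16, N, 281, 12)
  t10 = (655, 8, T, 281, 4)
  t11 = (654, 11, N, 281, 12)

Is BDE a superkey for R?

All 11 rows have distinct BDE values, so BDE → (all attributes) holds and BDE is a superkey.

Yes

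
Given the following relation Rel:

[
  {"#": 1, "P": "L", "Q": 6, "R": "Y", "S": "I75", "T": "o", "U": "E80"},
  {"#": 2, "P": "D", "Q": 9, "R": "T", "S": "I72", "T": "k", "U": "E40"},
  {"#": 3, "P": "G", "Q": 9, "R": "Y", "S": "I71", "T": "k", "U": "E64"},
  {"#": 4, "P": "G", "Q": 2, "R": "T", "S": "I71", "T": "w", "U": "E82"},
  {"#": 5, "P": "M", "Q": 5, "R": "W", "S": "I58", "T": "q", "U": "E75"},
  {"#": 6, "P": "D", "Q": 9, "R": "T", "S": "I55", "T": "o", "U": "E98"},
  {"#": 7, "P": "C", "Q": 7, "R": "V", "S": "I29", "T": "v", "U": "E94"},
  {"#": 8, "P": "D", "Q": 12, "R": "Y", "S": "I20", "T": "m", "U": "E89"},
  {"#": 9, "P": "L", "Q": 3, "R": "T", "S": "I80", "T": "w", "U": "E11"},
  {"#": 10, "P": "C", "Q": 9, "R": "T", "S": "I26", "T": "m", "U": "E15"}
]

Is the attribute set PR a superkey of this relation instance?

Rows 2 and 6 have the same PR value (P=D, R=T) but are distinct tuples, so PR does not determine every attribute — not a superkey.

No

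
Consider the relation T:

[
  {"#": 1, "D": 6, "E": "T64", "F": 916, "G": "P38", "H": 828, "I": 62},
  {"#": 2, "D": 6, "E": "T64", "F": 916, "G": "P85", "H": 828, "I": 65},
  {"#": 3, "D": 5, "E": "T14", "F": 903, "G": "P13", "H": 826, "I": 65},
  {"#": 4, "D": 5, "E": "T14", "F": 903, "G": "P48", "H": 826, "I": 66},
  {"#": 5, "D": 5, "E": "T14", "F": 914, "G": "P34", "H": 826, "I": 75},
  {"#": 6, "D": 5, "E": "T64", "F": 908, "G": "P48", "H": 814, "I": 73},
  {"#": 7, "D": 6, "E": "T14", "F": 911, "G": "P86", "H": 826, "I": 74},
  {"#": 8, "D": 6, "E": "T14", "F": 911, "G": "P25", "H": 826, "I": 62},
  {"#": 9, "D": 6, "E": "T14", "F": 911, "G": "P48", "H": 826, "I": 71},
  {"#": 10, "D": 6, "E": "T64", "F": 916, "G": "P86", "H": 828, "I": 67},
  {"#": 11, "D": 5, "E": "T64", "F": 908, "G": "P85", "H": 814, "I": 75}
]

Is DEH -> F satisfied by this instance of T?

No

(D=6, E=T64, H=828): rows 1, 2, 10 → F = 916, 916, 916 ✓
(D=5, E=T14, H=826): rows 3, 4, 5 → F takes values {903, 914} — violation
(D=5, E=T64, H=814): rows 6, 11 → F = 908, 908 ✓
(D=6, E=T14, H=826): rows 7, 8, 9 → F = 911, 911, 911 ✓
Two rows agree on DEH but differ on F, so DEH -> F does not hold.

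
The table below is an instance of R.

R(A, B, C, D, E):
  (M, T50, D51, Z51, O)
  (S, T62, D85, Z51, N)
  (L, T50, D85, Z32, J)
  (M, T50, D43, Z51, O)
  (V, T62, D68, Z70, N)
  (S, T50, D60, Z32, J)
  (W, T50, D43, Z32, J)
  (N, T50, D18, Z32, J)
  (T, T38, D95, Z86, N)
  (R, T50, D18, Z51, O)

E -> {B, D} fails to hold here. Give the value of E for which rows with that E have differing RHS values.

N

E=O: 3 rows → {B,D} = (T50, Z51), (T50, Z51), (T50, Z51) ✓
E=N: 3 rows → {B,D} takes values {(T62, Z51), (T62, Z70), (T38, Z86)} — violation
E=J: 4 rows → {B,D} = (T50, Z32), (T50, Z32), (T50, Z32), (T50, Z32) ✓
The only E value with inconsistent RHS is E=N.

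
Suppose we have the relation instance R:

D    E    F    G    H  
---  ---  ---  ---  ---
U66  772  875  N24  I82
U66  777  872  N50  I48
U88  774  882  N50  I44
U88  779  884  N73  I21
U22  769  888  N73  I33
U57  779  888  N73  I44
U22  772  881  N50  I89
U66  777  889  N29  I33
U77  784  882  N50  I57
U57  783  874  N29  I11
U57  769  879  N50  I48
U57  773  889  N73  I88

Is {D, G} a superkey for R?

No

Two distinct rows share (D=U57, G=N73), so {D, G} does not determine every attribute — not a superkey.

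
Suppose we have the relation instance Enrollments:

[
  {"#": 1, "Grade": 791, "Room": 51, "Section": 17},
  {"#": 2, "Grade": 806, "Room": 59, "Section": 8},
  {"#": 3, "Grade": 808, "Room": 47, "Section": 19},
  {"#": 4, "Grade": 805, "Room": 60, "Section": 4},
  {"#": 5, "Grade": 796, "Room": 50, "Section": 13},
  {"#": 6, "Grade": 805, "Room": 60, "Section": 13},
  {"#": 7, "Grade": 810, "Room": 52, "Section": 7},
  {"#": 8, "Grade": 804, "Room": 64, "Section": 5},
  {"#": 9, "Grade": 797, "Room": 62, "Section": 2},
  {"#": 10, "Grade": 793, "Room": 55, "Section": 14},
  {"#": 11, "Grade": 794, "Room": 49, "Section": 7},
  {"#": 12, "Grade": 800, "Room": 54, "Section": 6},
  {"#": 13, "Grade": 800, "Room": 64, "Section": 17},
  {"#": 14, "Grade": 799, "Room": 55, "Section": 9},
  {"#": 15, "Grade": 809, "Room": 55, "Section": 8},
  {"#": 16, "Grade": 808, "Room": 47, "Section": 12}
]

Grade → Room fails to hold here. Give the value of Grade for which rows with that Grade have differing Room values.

Grade=791: row 1 → Room = 51 ✓
Grade=806: row 2 → Room = 59 ✓
Grade=808: rows 3, 16 → Room = 47, 47 ✓
Grade=805: rows 4, 6 → Room = 60, 60 ✓
Grade=796: row 5 → Room = 50 ✓
Grade=810: row 7 → Room = 52 ✓
Grade=804: row 8 → Room = 64 ✓
Grade=797: row 9 → Room = 62 ✓
Grade=793: row 10 → Room = 55 ✓
Grade=794: row 11 → Room = 49 ✓
Grade=800: rows 12, 13 → Room takes values {54, 64} — violation
Grade=799: row 14 → Room = 55 ✓
Grade=809: row 15 → Room = 55 ✓
The only Grade value with inconsistent Room is Grade=800.

800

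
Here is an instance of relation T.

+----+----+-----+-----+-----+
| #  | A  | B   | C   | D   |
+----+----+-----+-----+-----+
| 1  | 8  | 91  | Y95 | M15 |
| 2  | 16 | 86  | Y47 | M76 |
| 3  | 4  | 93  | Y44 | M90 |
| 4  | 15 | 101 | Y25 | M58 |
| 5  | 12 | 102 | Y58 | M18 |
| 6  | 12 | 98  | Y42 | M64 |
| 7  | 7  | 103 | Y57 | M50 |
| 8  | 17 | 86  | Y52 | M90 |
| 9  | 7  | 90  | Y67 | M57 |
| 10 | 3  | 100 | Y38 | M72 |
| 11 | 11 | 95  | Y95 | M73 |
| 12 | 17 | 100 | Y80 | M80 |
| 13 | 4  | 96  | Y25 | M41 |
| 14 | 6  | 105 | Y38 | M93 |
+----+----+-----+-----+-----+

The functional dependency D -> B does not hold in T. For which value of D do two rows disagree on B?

M90

D=M15: row 1 → B = 91 ✓
D=M76: row 2 → B = 86 ✓
D=M90: rows 3, 8 → B takes values {93, 86} — violation
D=M58: row 4 → B = 101 ✓
D=M18: row 5 → B = 102 ✓
D=M64: row 6 → B = 98 ✓
D=M50: row 7 → B = 103 ✓
D=M57: row 9 → B = 90 ✓
D=M72: row 10 → B = 100 ✓
D=M73: row 11 → B = 95 ✓
D=M80: row 12 → B = 100 ✓
D=M41: row 13 → B = 96 ✓
D=M93: row 14 → B = 105 ✓
The only D value with inconsistent B is D=M90.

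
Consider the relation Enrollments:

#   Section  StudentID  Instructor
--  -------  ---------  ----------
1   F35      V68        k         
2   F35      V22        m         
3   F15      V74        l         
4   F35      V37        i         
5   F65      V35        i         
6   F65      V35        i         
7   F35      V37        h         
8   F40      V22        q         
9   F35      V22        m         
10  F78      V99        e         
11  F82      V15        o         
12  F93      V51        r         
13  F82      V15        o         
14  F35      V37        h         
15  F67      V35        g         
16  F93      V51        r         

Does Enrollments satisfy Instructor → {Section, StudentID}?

No

Instructor=k: row 1 → {Section,StudentID} = (F35, V68) ✓
Instructor=m: rows 2, 9 → {Section,StudentID} = (F35, V22), (F35, V22) ✓
Instructor=l: row 3 → {Section,StudentID} = (F15, V74) ✓
Instructor=i: rows 4, 5, 6 → {Section,StudentID} takes values {(F35, V37), (F65, V35)} — violation
Instructor=h: rows 7, 14 → {Section,StudentID} = (F35, V37), (F35, V37) ✓
Instructor=q: row 8 → {Section,StudentID} = (F40, V22) ✓
Instructor=e: row 10 → {Section,StudentID} = (F78, V99) ✓
Instructor=o: rows 11, 13 → {Section,StudentID} = (F82, V15), (F82, V15) ✓
Instructor=r: rows 12, 16 → {Section,StudentID} = (F93, V51), (F93, V51) ✓
Instructor=g: row 15 → {Section,StudentID} = (F67, V35) ✓
Two rows agree on Instructor but differ on {Section, StudentID}, so Instructor → {Section, StudentID} does not hold.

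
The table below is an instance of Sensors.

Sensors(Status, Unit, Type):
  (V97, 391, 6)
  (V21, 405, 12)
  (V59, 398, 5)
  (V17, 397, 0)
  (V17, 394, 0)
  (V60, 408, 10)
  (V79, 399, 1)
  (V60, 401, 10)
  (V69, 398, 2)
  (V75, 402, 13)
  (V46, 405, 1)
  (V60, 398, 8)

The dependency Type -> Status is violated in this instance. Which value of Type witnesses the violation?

1

Type=6: 1 row → Status = V97 ✓
Type=12: 1 row → Status = V21 ✓
Type=5: 1 row → Status = V59 ✓
Type=0: 2 rows → Status = V17, V17 ✓
Type=10: 2 rows → Status = V60, V60 ✓
Type=1: 2 rows → Status takes values {V79, V46} — violation
Type=2: 1 row → Status = V69 ✓
Type=13: 1 row → Status = V75 ✓
Type=8: 1 row → Status = V60 ✓
The only Type value with inconsistent Status is Type=1.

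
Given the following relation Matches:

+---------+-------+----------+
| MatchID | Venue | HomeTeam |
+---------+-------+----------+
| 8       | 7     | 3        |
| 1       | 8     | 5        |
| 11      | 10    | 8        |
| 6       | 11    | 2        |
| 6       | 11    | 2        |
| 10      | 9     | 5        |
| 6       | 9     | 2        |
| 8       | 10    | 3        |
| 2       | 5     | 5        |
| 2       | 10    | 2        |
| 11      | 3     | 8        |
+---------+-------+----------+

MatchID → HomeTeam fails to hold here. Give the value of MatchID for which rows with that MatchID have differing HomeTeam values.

MatchID=8: 2 rows → HomeTeam = 3, 3 ✓
MatchID=1: 1 row → HomeTeam = 5 ✓
MatchID=11: 2 rows → HomeTeam = 8, 8 ✓
MatchID=6: 3 rows → HomeTeam = 2, 2, 2 ✓
MatchID=10: 1 row → HomeTeam = 5 ✓
MatchID=2: 2 rows → HomeTeam takes values {5, 2} — violation
The only MatchID value with inconsistent HomeTeam is MatchID=2.

2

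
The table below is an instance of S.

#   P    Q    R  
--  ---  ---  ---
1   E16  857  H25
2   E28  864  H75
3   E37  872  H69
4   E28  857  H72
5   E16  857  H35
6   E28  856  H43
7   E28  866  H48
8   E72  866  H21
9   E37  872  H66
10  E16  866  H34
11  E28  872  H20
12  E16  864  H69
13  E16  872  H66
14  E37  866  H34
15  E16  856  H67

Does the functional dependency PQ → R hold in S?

(P=E16, Q=857): rows 1, 5 → R takes values {H25, H35} — violation
(P=E28, Q=864): row 2 → R = H75 ✓
(P=E37, Q=872): rows 3, 9 → R takes values {H69, H66} — violation
(P=E28, Q=857): row 4 → R = H72 ✓
(P=E28, Q=856): row 6 → R = H43 ✓
(P=E28, Q=866): row 7 → R = H48 ✓
(P=E72, Q=866): row 8 → R = H21 ✓
(P=E16, Q=866): row 10 → R = H34 ✓
(P=E28, Q=872): row 11 → R = H20 ✓
(P=E16, Q=864): row 12 → R = H69 ✓
(P=E16, Q=872): row 13 → R = H66 ✓
(P=E37, Q=866): row 14 → R = H34 ✓
(P=E16, Q=856): row 15 → R = H67 ✓
Two rows agree on PQ but differ on R, so PQ → R does not hold.

No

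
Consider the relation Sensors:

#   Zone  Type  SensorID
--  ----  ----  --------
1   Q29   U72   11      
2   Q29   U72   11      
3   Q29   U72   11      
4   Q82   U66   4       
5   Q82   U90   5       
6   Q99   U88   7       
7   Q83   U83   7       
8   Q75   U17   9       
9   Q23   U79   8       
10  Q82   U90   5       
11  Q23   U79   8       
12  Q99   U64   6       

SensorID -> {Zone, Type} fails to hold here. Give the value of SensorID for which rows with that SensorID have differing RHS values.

7

SensorID=11: rows 1, 2, 3 → {Zone,Type} = (Q29, U72), (Q29, U72), (Q29, U72) ✓
SensorID=4: row 4 → {Zone,Type} = (Q82, U66) ✓
SensorID=5: rows 5, 10 → {Zone,Type} = (Q82, U90), (Q82, U90) ✓
SensorID=7: rows 6, 7 → {Zone,Type} takes values {(Q99, U88), (Q83, U83)} — violation
SensorID=9: row 8 → {Zone,Type} = (Q75, U17) ✓
SensorID=8: rows 9, 11 → {Zone,Type} = (Q23, U79), (Q23, U79) ✓
SensorID=6: row 12 → {Zone,Type} = (Q99, U64) ✓
The only SensorID value with inconsistent RHS is SensorID=7.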